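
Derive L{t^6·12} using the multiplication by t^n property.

L{12} = 12/s. d^1/ds^1[1/s] = -1/s². d^2/ds^2[1/s] = 2/s^3. d^3/ds^3[1/s] = -6/s^4. d^4/ds^4[1/s] = 24/s^5. d^5/ds^5[1/s] = -120/s^6. d^6/ds^6[1/s] = 720/s^7. So L{t^6} = (-1)^{6}·720/s^7 = 720/s^7. Then L{t^6·12} = 12·720/s^7 = 8640/s^7

Final answer: 8640/s^7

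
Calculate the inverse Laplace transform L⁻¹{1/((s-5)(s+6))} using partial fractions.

Decompose: A/(s-5) + B/(s+6). A = 1/11, B = -1/11. f(t) = (e^(5t) - e^(-6t))/11

Final answer: (e^(5t) - e^(-6t))/11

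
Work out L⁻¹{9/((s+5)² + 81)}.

Form: b/((s-a)² + b²) → e^(at)sin(bt). With a=-5, b=9

Final answer: e^(-5t)·sin(9t)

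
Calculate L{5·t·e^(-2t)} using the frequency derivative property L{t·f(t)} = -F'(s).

L{e^(-2t)} = 1/(s+2). By frequency derivative: L{t·e^(-2t)} = -d/ds[1/(s+2)] = -(-1)/(s+2)² = 1/(s+2)². Then L{5·t·e^(-2t)} = 5·1/(s+2)² = 5/(s+2)²

Final answer: 5/(s+2)²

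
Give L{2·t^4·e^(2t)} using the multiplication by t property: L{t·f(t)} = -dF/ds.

Using L{t^n·e^(at)} = n!/(s-a)^(n+1), L{t^4·e^(2t)} = 24/(s-2)^5, so L{2·t^4·e^(2t)} = 2·24/(s-2)^5 = 48/(s-2)^5

Final answer: 48/(s-2)^5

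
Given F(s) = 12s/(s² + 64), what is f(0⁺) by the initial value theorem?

f(0⁺) = lim_{s→∞} s·12s/(s² + 64) = lim_{s→∞} 12s²/(s² + 64) = 12

Final answer: 12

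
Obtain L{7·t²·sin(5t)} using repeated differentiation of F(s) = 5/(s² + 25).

F(s) = 5/(s² + 25). F'(s) = -10s/(s² + 25)². F''(s) = -10(25 - 3s²)/(s² + 25)³ = (30s² - 250)/(s² + 25)³. So L{t²·sin(5t)} = (-1)² F''(s) = (30s² - 250)/(s² + 25)³. Then L{7·t²·sin(5t)} = 7·(30s² - 250)/(s² + 25)³ = (210s² - 1750)/(s² + 25)³

Final answer: (210s² - 1750)/(s² + 25)³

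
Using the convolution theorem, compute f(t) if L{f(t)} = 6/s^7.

6/s^7 = (6/s)·(1/s^6) = L{6}·L{t^5/120}. By convolution, f(t) = 6*t^5/120 = ∫₀ᵗ 6·τ^5/120 dτ = 6·t^6/720

Final answer: 6·t^6/720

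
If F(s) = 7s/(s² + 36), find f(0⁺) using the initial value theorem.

f(0⁺) = lim_{s→∞} s·7s/(s² + 36) = lim_{s→∞} 7s²/(s² + 36) = 7

Final answer: 7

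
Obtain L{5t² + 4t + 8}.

L{5t² + 4t + 8} = 5·2/s³ + 4/s² + 8/s = 10/s³ + 4/s² + 8/s

Final answer: 10/s³ + 4/s² + 8/s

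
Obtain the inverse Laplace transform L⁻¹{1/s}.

L⁻¹{c/s} = c, so L⁻¹{1/s} = 1

Final answer: 1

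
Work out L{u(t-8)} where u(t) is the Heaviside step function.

L{u(t-a)} = e^(-as)/s. Here a=8, so L{u(t-8)} = e^(-8s)/s

Final answer: e^(-8s)/s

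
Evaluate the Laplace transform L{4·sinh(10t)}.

L{sinh(ωt)} = ω/(s² - ω²), so L{sinh(10t)} = 10/(s² - 100). Then L{4·sinh(10t)} = 4·10/(s² - 100) = 40/(s² - 100)

Final answer: 40/(s² - 100)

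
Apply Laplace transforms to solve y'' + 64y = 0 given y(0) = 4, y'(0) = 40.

L{y''} + 64L{y} = 0. s²Y - 4s - 40 + 64Y = 0. Y(s² + 64) = 4s + 40. Y = (4s + 40)/(s² + 64). Inverting: y(t) = 4cos(8t) + 5sin(8t)

Final answer: y(t) = 4cos(8t) + 5sin(8t)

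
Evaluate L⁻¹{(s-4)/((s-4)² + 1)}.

Using frequency shift: L⁻¹{(s-a)/((s-a)² + b²)} = e^(at)cos(bt). Here a=4, b=1

Final answer: e^(4t)·cos(t)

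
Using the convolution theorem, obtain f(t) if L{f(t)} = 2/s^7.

2/s^7 = (2/s)·(1/s^6) = L{2}·L{t^5/120}. By convolution, f(t) = 2*t^5/120 = ∫₀ᵗ 2·τ^5/120 dτ = 2·t^6/720

Final answer: 2·t^6/720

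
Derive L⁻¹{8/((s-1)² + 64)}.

Form: b/((s-a)² + b²) → e^(at)sin(bt). With a=1, b=8

Final answer: e^t·sin(8t)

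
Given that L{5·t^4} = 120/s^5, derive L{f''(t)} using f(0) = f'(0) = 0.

L{f''(t)} = s²F(s) - sf(0) - f'(0) = s²·120/s^5 - 0 - 0 = 120/s^3

Final answer: 120/s^3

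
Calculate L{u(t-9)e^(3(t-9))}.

u(t-a)f(t-a) with f(t)=e^(3t). L{e^(3t)} = 1/(s-3). By time shift: e^(-9s)/(s-3)

Final answer: e^(-9s)/(s-3)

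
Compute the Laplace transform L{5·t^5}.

L{t^n} = n!/s^(n+1), so L{t^5} = 120/s^6. Then L{5·t^5} = 5·120/s^6 = 600/s^6

Final answer: 600/s^6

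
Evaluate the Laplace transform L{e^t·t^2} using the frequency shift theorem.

L{e^(at)·t^n} = n!/(s-a)^(n+1), so L{e^t·t^2} = 2/(s-1)^3

Final answer: 2/(s-1)^3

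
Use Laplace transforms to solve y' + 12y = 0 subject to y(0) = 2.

L{y'} + 12L{y} = 0. sY - 2 + 12Y = 0. Y(s+12) = 2. Y = 2/(s+12)

Final answer: y(t) = 2e^(-12t)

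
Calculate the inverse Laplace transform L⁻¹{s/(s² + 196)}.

L⁻¹{s/(s² + 196)} = cos(14t)

Final answer: cos(14t)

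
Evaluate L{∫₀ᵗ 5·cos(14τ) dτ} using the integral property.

L{∫₀ᵗ f(τ)dτ} = F(s)/s with F(s) = 5s/(s² + 196), so the result is (5s/(s² + 196))/s = 5/(s² + 196)

Final answer: 5/(s² + 196)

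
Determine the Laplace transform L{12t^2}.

L{12t^2} = 12 · L{t^2} = 12 · 2/s^3 = 24/s^3

Final answer: 24/s^3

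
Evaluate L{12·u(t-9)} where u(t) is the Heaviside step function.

L{u(t-a)} = e^(-as)/s. Here a=9, so L{u(t-9)} = e^(-9s)/s, and L{12·u(t-9)} = 12·e^(-9s)/s

Final answer: 12·e^(-9s)/s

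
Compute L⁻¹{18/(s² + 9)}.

This is the form c·a/(s² + a²) with a = 3, c = 6. L⁻¹ = 6·sin(3t)

Final answer: 6·sin(3t)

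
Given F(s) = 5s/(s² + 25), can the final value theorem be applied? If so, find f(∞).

The final value theorem requires all poles of sF(s) in the left half-plane. sF(s) = 5s²/(s² + 25) has poles at s = ±5i (imaginary axis). Theorem does NOT apply (oscillatory system).

Final answer: Not applicable (oscillatory)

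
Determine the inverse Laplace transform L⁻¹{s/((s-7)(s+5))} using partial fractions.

Using partial fractions, f(t) = (7e^(7t) + 5e^(-5t))/12

Final answer: (7e^(7t) + 5e^(-5t))/12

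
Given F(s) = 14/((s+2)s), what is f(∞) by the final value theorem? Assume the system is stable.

f(∞) = lim_{s→0} sF(s) = lim_{s→0} 14/(s+2) = 7

Final answer: 7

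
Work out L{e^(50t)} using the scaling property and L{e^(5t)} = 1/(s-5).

Using L{f(at)} = (1/a)F(s/a) with a=10 and f(t) = e^(5t): L{e^(50t)} = (1/10) · 1/((s/10)-5) = (1/10) · 10/(s-50) = 1/(s-50)

Final answer: 1/(s-50)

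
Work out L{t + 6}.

L{t + 6} = L{t} + 6·L{1} = 1/s² + 6/s

Final answer: 1/s² + 6/s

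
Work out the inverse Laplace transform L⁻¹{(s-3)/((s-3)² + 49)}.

Using frequency shift, L⁻¹{(s-3)/((s-3)² + 49)} = e^(3t)·cos(7t)

Final answer: e^(3t)·cos(7t)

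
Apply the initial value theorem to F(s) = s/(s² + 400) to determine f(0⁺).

f(0⁺) = lim_{s→∞} s·s/(s² + 400) = lim_{s→∞} s²/(s² + 400) = 1

Final answer: 1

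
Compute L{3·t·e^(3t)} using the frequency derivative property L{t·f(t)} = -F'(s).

L{e^(3t)} = 1/(s-3). By frequency derivative: L{t·e^(3t)} = -d/ds[1/(s-3)] = -(-1)/(s-3)² = 1/(s-3)². Then L{3·t·e^(3t)} = 3·1/(s-3)² = 3/(s-3)²

Final answer: 3/(s-3)²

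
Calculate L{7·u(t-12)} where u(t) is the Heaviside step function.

L{u(t-a)} = e^(-as)/s. Here a=12, so L{u(t-12)} = e^(-12s)/s, and L{7·u(t-12)} = 7·e^(-12s)/s

Final answer: 7·e^(-12s)/s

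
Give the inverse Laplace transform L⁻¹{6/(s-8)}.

L⁻¹{1/(s-a)} = e^(at), so L⁻¹{1/(s-8)} = e^(8t), and L⁻¹{6/(s-8)} = 6·e^(8t)

Final answer: 6·e^(8t)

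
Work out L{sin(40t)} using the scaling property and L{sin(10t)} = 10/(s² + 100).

Using L{f(at)} = (1/a)F(s/a) with a=4: L{sin(40t)} = (1/4) · 10/((s/4)² + 100) = (1/4) · 10·16/(s² + 1600) = 40/(s² + 1600)

Final answer: 40/(s² + 1600)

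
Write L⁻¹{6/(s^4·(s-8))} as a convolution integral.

6/(s^4·(s-8)) = (6/s^4)·(1/(s-8)) = L{t^3}·L{e^(8t)}. So f(t) = t^3*e^(8t) = ∫₀ᵗ τ^3·e^(8(t-τ)) dτ

Final answer: ∫₀ᵗ τ^3·e^(8(t-τ)) dτ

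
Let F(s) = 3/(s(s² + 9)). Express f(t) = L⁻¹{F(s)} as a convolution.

3/(s(s² + 9)) = (1/s)·(3/(s² + 9)) = L{1}·L{sin(3t)}. So f(t) = 1*(sin(3t)) = ∫₀ᵗ sin(3τ) dτ

Final answer: ∫₀ᵗ sin(3τ) dτ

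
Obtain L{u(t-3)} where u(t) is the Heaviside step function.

L{u(t-a)} = e^(-as)/s. Here a=3, so L{u(t-3)} = e^(-3s)/s

Final answer: e^(-3s)/s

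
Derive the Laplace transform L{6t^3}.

L{6t^3} = 6 · L{t^3} = 6 · 6/s^4 = 36/s^4

Final answer: 36/s^4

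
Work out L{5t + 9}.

L{5t + 9} = 5·L{t} + 9·L{1} = 5/s² + 9/s

Final answer: 5/s² + 9/s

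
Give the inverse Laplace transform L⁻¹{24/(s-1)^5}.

L⁻¹{n!/(s-a)^(n+1)} = t^n·e^(at), so L⁻¹{24/(s-1)^5} = t^4·e^t

Final answer: t^4·e^t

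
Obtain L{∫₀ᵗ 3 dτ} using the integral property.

L{∫₀ᵗ f(τ)dτ} = F(s)/s with f(t) = 3. F(s) = 3/s, so L{∫₀ᵗ 3 dτ} = (3/s)/s = 3/s². (Check: ∫₀ᵗ 3 dτ = 3t.)

Final answer: 3/s²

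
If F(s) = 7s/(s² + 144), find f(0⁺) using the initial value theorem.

f(0⁺) = lim_{s→∞} s·7s/(s² + 144) = lim_{s→∞} 7s²/(s² + 144) = 7

Final answer: 7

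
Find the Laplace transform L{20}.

L{20} = 20 · L{1} = 20/s

Final answer: 20/s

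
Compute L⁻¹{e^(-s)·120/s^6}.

L⁻¹{120/s^6} = t^5. By the time shift theorem, L⁻¹{e^(-as)F(s)} = u(t-a)f(t-a) with a=1, so L⁻¹{e^(-s)·120/s^6} = u(t-1)·(t-1)^5

Final answer: u(t-1)·(t-1)^5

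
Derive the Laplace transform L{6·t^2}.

L{t^n} = n!/s^(n+1), so L{t^2} = 2/s^3. Then L{6·t^2} = 6·2/s^3 = 12/s^3

Final answer: 12/s^3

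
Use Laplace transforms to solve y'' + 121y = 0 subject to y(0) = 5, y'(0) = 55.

L{y''} + 121L{y} = 0. s²Y - 5s - 55 + 121Y = 0. Y(s² + 121) = 5s + 55. Y = (5s + 55)/(s² + 121). Inverting: y(t) = 5cos(11t) + 5sin(11t)

Final answer: y(t) = 5cos(11t) + 5sin(11t)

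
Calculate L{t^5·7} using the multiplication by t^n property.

L{7} = 7/s. d^1/ds^1[1/s] = -1/s². d^2/ds^2[1/s] = 2/s^3. d^3/ds^3[1/s] = -6/s^4. d^4/ds^4[1/s] = 24/s^5. d^5/ds^5[1/s] = -120/s^6. So L{t^5} = (-1)^{5}·-120/s^6 = 120/s^6. Then L{t^5·7} = 7·120/s^6 = 840/s^6

Final answer: 840/s^6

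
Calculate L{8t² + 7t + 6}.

L{8t² + 7t + 6} = 8·2/s³ + 7/s² + 6/s = 16/s³ + 7/s² + 6/s

Final answer: 16/s³ + 7/s² + 6/s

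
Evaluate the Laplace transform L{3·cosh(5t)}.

L{cosh(ωt)} = s/(s² - ω²), so L{cosh(5t)} = s/(s² - 25). Then L{3·cosh(5t)} = 3·s/(s² - 25) = 3s/(s² - 25)

Final answer: 3s/(s² - 25)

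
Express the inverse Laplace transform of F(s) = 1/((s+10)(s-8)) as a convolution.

1/((s+10)(s-8)) = (1/(s+10))·(1/(s-8)) = L{e^(-10t)}·L{e^(8t)}. So f(t) = e^(-10t)*e^(8t) = ∫₀ᵗ e^(-10τ)·e^(8(t-τ)) dτ

Final answer: ∫₀ᵗ e^(-10τ)·e^(8(t-τ)) dτ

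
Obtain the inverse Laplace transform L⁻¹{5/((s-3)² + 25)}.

Using frequency shift, L⁻¹{5/((s-3)² + 25)} = e^(3t)·sin(5t)

Final answer: e^(3t)·sin(5t)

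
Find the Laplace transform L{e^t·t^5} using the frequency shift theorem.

L{e^(at)·t^n} = n!/(s-a)^(n+1), so L{e^t·t^5} = 120/(s-1)^6

Final answer: 120/(s-1)^6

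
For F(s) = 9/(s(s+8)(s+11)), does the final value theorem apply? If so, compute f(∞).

Poles of sF(s) = 9/((s+8)(s+11)) are at s = -8 and s = -11, both in the left half-plane. Theorem applies. f(∞) = lim_{s→0} sF(s) = 9/(8·11) = 9/88

Final answer: 9/88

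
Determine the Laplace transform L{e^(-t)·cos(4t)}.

L{e^(at)·cos(ωt)} = (s-a)/((s-a)² + ω²), so L{e^(-t)·cos(4t)} = (s+1)/((s+1)² + 16)

Final answer: (s+1)/((s+1)² + 16)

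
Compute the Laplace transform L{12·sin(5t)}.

L{sin(ωt)} = ω/(s² + ω²), so L{sin(5t)} = 5/(s² + 25). Then L{12·sin(5t)} = 12·5/(s² + 25) = 60/(s² + 25)

Final answer: 60/(s² + 25)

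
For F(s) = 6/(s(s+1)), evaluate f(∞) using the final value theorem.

f(∞) = lim_{s→0} s·6/(s(s+1)) = lim_{s→0} 6/(s+1) = 6/1 = 6

Final answer: 6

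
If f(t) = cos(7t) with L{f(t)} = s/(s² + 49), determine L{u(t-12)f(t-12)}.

Time shift theorem: L{u(t-a)f(t-a)} = e^(-as)F(s). Here a=12, F(s) = s/(s² + 49), so L{u(t-12)f(t-12)} = e^(-12s)·s/(s² + 49)

Final answer: e^(-12s)·s/(s² + 49)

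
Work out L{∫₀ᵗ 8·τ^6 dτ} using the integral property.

L{∫₀ᵗ f(τ)dτ} = F(s)/s with f(t) = 8t^6. F(s) = 5760/s^7, so L{∫₀ᵗ 8·τ^6 dτ} = (5760/s^7)/s = 5760/s^8. (Check: ∫₀ᵗ 8·τ^6 dτ = 8t^7/7.)

Final answer: 5760/s^8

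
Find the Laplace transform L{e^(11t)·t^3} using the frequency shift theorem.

L{e^(at)·t^n} = n!/(s-a)^(n+1), so L{e^(11t)·t^3} = 6/(s-11)^4

Final answer: 6/(s-11)^4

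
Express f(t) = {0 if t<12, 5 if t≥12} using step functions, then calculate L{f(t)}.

f(t) = 5·u(t-12). L{u(t-12)} = e^(-12s)/s, so L{f(t)} = 5·e^(-12s)/s

Final answer: 5·e^(-12s)/s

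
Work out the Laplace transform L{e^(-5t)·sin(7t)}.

L{e^(at)·sin(ωt)} = ω/((s-a)² + ω²), so L{e^(-5t)·sin(7t)} = 7/((s+5)² + 49)

Final answer: 7/((s+5)² + 49)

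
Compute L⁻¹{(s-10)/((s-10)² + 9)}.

Using frequency shift: L⁻¹{(s-a)/((s-a)² + b²)} = e^(at)cos(bt). Here a=10, b=3

Final answer: e^(10t)·cos(3t)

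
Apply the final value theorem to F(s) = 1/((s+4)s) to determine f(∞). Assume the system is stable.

f(∞) = lim_{s→0} sF(s) = lim_{s→0} 1/(s+4) = 1/4

Final answer: 1/4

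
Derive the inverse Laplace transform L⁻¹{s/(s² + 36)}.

L⁻¹{s/(s² + 36)} = cos(6t)

Final answer: cos(6t)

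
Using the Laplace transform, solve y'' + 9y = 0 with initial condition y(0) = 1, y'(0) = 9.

L{y''} + 9L{y} = 0. s²Y - s - 9 + 9Y = 0. Y(s² + 9) = s + 9. Y = (s + 9)/(s² + 9). Inverting: y(t) = cos(3t) + 3sin(3t)

Final answer: y(t) = cos(3t) + 3sin(3t)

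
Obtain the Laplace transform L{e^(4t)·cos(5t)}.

L{e^(at)·cos(ωt)} = (s-a)/((s-a)² + ω²), so L{e^(4t)·cos(5t)} = (s-4)/((s-4)² + 25)

Final answer: (s-4)/((s-4)² + 25)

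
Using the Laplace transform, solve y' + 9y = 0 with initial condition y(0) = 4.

L{y'} + 9L{y} = 0. sY - 4 + 9Y = 0. Y(s+9) = 4. Y = 4/(s+9)

Final answer: y(t) = 4e^(-9t)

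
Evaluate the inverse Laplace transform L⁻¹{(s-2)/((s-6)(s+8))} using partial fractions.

Using partial fractions, f(t) = (4e^(6t) + 10e^(-8t))/14

Final answer: (4e^(6t) + 10e^(-8t))/14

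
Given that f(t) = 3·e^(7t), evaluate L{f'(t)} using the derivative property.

f(0) = 3, F(s) = 3/(s-7). L{f'(t)} = s·F(s) - f(0) = 3s/(s-7) - 3 = (3s - 3(s-7))/(s-7) = 21/(s-7)

Final answer: 21/(s-7)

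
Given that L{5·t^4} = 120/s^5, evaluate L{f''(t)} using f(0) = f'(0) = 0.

L{f''(t)} = s²F(s) - sf(0) - f'(0) = s²·120/s^5 - 0 - 0 = 120/s^3

Final answer: 120/s^3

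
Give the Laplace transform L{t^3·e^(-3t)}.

L{t^n·e^(at)} = n!/(s-a)^(n+1), so L{t^3·e^(-3t)} = 6/(s+3)^4

Final answer: 6/(s+3)^4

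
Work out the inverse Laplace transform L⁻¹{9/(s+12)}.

L⁻¹{1/(s-a)} = e^(at), so L⁻¹{1/(s+12)} = e^(-12t), and L⁻¹{9/(s+12)} = 9·e^(-12t)

Final answer: 9·e^(-12t)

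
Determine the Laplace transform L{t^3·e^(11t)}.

L{t^n·e^(at)} = n!/(s-a)^(n+1), so L{t^3·e^(11t)} = 6/(s-11)^4

Final answer: 6/(s-11)^4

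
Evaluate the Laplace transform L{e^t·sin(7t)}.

L{e^(at)·sin(ωt)} = ω/((s-a)² + ω²), so L{e^t·sin(7t)} = 7/((s-1)² + 49)

Final answer: 7/((s-1)² + 49)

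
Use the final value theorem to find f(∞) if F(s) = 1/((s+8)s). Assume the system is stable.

f(∞) = lim_{s→0} sF(s) = lim_{s→0} 1/(s+8) = 1/8

Final answer: 1/8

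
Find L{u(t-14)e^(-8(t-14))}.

u(t-a)f(t-a) with f(t)=e^(-8t). L{e^(-8t)} = 1/(s+8). By time shift: e^(-14s)/(s+8)

Final answer: e^(-14s)/(s+8)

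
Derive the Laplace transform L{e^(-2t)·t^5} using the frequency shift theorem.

L{e^(at)·t^n} = n!/(s-a)^(n+1), so L{e^(-2t)·t^5} = 120/(s+2)^6

Final answer: 120/(s+2)^6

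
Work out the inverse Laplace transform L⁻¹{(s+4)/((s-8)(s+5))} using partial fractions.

Using partial fractions, f(t) = (12e^(8t) + e^(-5t))/13

Final answer: (12e^(8t) + e^(-5t))/13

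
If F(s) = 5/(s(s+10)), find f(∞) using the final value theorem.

f(∞) = lim_{s→0} s·5/(s(s+10)) = lim_{s→0} 5/(s+10) = 5/10 = 1/2

Final answer: 1/2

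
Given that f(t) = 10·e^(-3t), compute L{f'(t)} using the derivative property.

f(0) = 10, F(s) = 10/(s+3). L{f'(t)} = s·F(s) - f(0) = 10s/(s+3) - 10 = (10s - 10(s+3))/(s+3) = -30/(s+3)

Final answer: -30/(s+3)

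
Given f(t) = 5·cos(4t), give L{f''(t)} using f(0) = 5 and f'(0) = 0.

F(s) = 5s/(s² + 16). L{f''(t)} = s²F(s) - sf(0) - f'(0) = 5s³/(s² + 16) - 5s = (5s³ - 5s(s² + 16))/(s² + 16) = -80s/(s² + 16)

Final answer: -80s/(s² + 16)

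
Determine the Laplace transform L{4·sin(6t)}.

L{sin(ωt)} = ω/(s² + ω²), so L{sin(6t)} = 6/(s² + 36). Then L{4·sin(6t)} = 4·6/(s² + 36) = 24/(s² + 36)

Final answer: 24/(s² + 36)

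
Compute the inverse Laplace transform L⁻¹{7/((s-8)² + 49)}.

Using frequency shift, L⁻¹{7/((s-8)² + 49)} = e^(8t)·sin(7t)

Final answer: e^(8t)·sin(7t)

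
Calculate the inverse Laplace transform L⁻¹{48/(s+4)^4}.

L⁻¹{n!/(s-a)^(n+1)} = t^n·e^(at) with n=3, a=-4. So L⁻¹{6/(s+4)^4} = t^3·e^(-4t), and L⁻¹{48/(s+4)^4} = (48/6)·t^3·e^(-4t) = 8·t^3·e^(-4t)

Final answer: 8·t^3·e^(-4t)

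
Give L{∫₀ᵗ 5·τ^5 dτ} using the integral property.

L{∫₀ᵗ f(τ)dτ} = F(s)/s with f(t) = 5t^5. F(s) = 600/s^6, so L{∫₀ᵗ 5·τ^5 dτ} = (600/s^6)/s = 600/s^7. (Check: ∫₀ᵗ 5·τ^5 dτ = 5t^6/6.)

Final answer: 600/s^7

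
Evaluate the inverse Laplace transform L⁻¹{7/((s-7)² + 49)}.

Using frequency shift, L⁻¹{7/((s-7)² + 49)} = e^(7t)·sin(7t)

Final answer: e^(7t)·sin(7t)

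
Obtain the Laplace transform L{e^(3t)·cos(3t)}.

L{e^(at)·cos(ωt)} = (s-a)/((s-a)² + ω²), so L{e^(3t)·cos(3t)} = (s-3)/((s-3)² + 9)

Final answer: (s-3)/((s-3)² + 9)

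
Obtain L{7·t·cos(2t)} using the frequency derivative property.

L{cos(2t)} = s/(s² + 4). Derivative: d/ds[s/(s² + 4)] = [(s² + 4) - s·2s]/(s² + 4)² = (4 - s²)/(s² + 4)². So L{t·cos(2t)} = -F'(s) = (s² - 4)/(s² + 4)². Then L{7·t·cos(2t)} = 7·(s² - 4)/(s² + 4)²

Final answer: 7·(s² - 4)/(s² + 4)²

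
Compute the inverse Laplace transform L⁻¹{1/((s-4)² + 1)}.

Using frequency shift, L⁻¹{1/((s-4)² + 1)} = e^(4t)·sin(t)

Final answer: e^(4t)·sin(t)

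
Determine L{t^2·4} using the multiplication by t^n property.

L{4} = 4/s. d^1/ds^1[1/s] = -1/s². d^2/ds^2[1/s] = 2/s^3. So L{t^2} = (-1)^{2}·2/s^3 = 2/s^3. Then L{t^2·4} = 4·2/s^3 = 8/s^3

Final answer: 8/s^3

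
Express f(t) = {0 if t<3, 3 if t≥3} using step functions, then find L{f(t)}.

f(t) = 3·u(t-3). L{u(t-3)} = e^(-3s)/s, so L{f(t)} = 3·e^(-3s)/s

Final answer: 3·e^(-3s)/s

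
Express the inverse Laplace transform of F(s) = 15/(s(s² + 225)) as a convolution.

15/(s(s² + 225)) = (1/s)·(15/(s² + 225)) = L{1}·L{sin(15t)}. So f(t) = 1*(sin(15t)) = ∫₀ᵗ sin(15τ) dτ

Final answer: ∫₀ᵗ sin(15τ) dτ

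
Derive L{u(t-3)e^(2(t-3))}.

u(t-a)f(t-a) with f(t)=e^(2t). L{e^(2t)} = 1/(s-2). By time shift: e^(-3s)/(s-2)

Final answer: e^(-3s)/(s-2)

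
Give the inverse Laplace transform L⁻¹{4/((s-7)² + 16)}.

Using frequency shift, L⁻¹{4/((s-7)² + 16)} = e^(7t)·sin(4t)

Final answer: e^(7t)·sin(4t)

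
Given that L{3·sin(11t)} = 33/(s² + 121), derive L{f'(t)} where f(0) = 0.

L{f'(t)} = s·F(s) - f(0) = s·33/(s² + 121) - 0 = 33s/(s² + 121)

Final answer: 33s/(s² + 121)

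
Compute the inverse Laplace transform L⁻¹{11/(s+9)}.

L⁻¹{1/(s-a)} = e^(at), so L⁻¹{1/(s+9)} = e^(-9t), and L⁻¹{11/(s+9)} = 11·e^(-9t)

Final answer: 11·e^(-9t)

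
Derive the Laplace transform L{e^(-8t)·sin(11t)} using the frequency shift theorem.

Frequency shift: L{e^(at)f(t)} = F(s-a). L{e^(-8t)·sin(11t)} = 11/((s+8)² + 121)

Final answer: 11/((s+8)² + 121)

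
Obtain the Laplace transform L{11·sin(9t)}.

L{sin(ωt)} = ω/(s² + ω²), so L{sin(9t)} = 9/(s² + 81). Then L{11·sin(9t)} = 11·9/(s² + 81) = 99/(s² + 81)

Final answer: 99/(s² + 81)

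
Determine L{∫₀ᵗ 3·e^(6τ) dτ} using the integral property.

L{∫₀ᵗ f(τ)dτ} = F(s)/s with F(s) = 3/(s-6), so L{∫₀ᵗ 3·e^(6τ) dτ} = 3/(s(s-6))

Final answer: 3/(s(s-6))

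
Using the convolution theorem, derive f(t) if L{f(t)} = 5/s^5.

5/s^5 = (5/s)·(1/s^4) = L{5}·L{t^3/6}. By convolution, f(t) = 5*t^3/6 = ∫₀ᵗ 5·τ^3/6 dτ = 5·t^4/24

Final answer: 5·t^4/24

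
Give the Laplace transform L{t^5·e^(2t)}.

L{t^n·e^(at)} = n!/(s-a)^(n+1), so L{t^5·e^(2t)} = 120/(s-2)^6

Final answer: 120/(s-2)^6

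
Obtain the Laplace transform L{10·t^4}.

L{t^n} = n!/s^(n+1), so L{t^4} = 24/s^5. Then L{10·t^4} = 10·24/s^5 = 240/s^5

Final answer: 240/s^5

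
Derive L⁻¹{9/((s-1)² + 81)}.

Form: b/((s-a)² + b²) → e^(at)sin(bt). With a=1, b=9

Final answer: e^t·sin(9t)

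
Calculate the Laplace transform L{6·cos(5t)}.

L{cos(ωt)} = s/(s² + ω²), so L{cos(5t)} = s/(s² + 25). Then L{6·cos(5t)} = 6·s/(s² + 25) = 6s/(s² + 25)

Final answer: 6s/(s² + 25)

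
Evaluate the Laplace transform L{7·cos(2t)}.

L{cos(ωt)} = s/(s² + ω²), so L{cos(2t)} = s/(s² + 4). Then L{7·cos(2t)} = 7·s/(s² + 4) = 7s/(s² + 4)

Final answer: 7s/(s² + 4)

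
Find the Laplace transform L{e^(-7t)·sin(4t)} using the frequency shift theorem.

Frequency shift: L{e^(at)f(t)} = F(s-a). L{e^(-7t)·sin(4t)} = 4/((s+7)² + 16)

Final answer: 4/((s+7)² + 16)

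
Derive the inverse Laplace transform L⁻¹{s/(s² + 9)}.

L⁻¹{s/(s² + 9)} = cos(3t)

Final answer: cos(3t)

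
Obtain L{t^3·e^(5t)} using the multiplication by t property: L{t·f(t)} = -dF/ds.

Using L{t^n·e^(at)} = n!/(s-a)^(n+1), L{t^3·e^(5t)} = 6/(s-5)^4

Final answer: 6/(s-5)^4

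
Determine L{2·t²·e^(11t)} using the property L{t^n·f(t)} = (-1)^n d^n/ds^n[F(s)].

L{e^(11t)} = 1/(s-11). d/ds[1/(s-11)] = -1/(s-11)². d²/ds²[1/(s-11)] = 2/(s-11)³. So L{t²·e^(11t)} = (-1)² · 2/(s-11)³ = 2/(s-11)³. Then L{2·t²·e^(11t)} = 2·2/(s-11)³ = 4/(s-11)³

Final answer: 4/(s-11)³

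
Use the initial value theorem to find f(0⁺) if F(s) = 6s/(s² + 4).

f(0⁺) = lim_{s→∞} s·6s/(s² + 4) = lim_{s→∞} 6s²/(s² + 4) = 6

Final answer: 6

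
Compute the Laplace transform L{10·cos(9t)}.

L{cos(ωt)} = s/(s² + ω²), so L{cos(9t)} = s/(s² + 81). Then L{10·cos(9t)} = 10·s/(s² + 81) = 10s/(s² + 81)

Final answer: 10s/(s² + 81)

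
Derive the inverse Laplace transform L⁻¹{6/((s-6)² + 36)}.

Using frequency shift, L⁻¹{6/((s-6)² + 36)} = e^(6t)·sin(6t)

Final answer: e^(6t)·sin(6t)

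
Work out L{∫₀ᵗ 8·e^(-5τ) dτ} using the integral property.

L{∫₀ᵗ f(τ)dτ} = F(s)/s with F(s) = 8/(s+5), so L{∫₀ᵗ 8·e^(-5τ) dτ} = 8/(s(s+5))

Final answer: 8/(s(s+5))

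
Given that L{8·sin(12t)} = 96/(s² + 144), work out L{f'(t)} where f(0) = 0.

L{f'(t)} = s·F(s) - f(0) = s·96/(s² + 144) - 0 = 96s/(s² + 144)

Final answer: 96s/(s² + 144)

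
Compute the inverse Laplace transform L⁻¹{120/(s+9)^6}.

L⁻¹{n!/(s-a)^(n+1)} = t^n·e^(at), so L⁻¹{120/(s+9)^6} = t^5·e^(-9t)

Final answer: t^5·e^(-9t)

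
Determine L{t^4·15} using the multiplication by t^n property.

L{15} = 15/s. d^1/ds^1[1/s] = -1/s². d^2/ds^2[1/s] = 2/s^3. d^3/ds^3[1/s] = -6/s^4. d^4/ds^4[1/s] = 24/s^5. So L{t^4} = (-1)^{4}·24/s^5 = 24/s^5. Then L{t^4·15} = 15·24/s^5 = 360/s^5

Final answer: 360/s^5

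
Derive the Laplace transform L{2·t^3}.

L{t^n} = n!/s^(n+1), so L{t^3} = 6/s^4. Then L{2·t^3} = 2·6/s^4 = 12/s^4

Final answer: 12/s^4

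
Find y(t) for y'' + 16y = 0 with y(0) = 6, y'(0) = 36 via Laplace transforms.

L{y''} + 16L{y} = 0. s²Y - 6s - 36 + 16Y = 0. Y(s² + 16) = 6s + 36. Y = (6s + 36)/(s² + 16). Inverting: y(t) = 6cos(4t) + 9sin(4t)

Final answer: y(t) = 6cos(4t) + 9sin(4t)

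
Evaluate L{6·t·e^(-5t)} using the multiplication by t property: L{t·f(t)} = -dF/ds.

Using L{t^n·e^(at)} = n!/(s-a)^(n+1), L{t·e^(-5t)} = 1/(s+5)^2, so L{6·t·e^(-5t)} = 6·1/(s+5)^2 = 6/(s+5)^2

Final answer: 6/(s+5)^2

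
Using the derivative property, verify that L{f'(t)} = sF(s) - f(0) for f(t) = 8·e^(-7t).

f'(t) = -56e^(-7t). Direct: L{f'(t)} = -56/(s+7). Property: s·8/(s+7) - 8 = (8s - 8(s+7))/(s+7) = -56/(s+7). ✓

Final answer: -56/(s+7)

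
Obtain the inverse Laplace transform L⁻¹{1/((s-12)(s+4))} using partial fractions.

Decompose: A/(s-12) + B/(s+4). A = 1/16, B = -1/16. f(t) = (e^(12t) - e^(-4t))/16

Final answer: (e^(12t) - e^(-4t))/16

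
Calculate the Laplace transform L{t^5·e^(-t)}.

L{t^n·e^(at)} = n!/(s-a)^(n+1), so L{t^5·e^(-t)} = 120/(s+1)^6

Final answer: 120/(s+1)^6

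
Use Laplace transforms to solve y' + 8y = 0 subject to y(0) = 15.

L{y'} + 8L{y} = 0. sY - 15 + 8Y = 0. Y(s+8) = 15. Y = 15/(s+8)

Final answer: y(t) = 15e^(-8t)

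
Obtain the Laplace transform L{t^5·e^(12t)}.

L{t^n·e^(at)} = n!/(s-a)^(n+1), so L{t^5·e^(12t)} = 120/(s-12)^6

Final answer: 120/(s-12)^6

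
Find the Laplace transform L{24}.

L{24} = 24 · L{1} = 24/s

Final answer: 24/s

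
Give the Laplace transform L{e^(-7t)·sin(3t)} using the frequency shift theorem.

Frequency shift: L{e^(at)f(t)} = F(s-a). L{e^(-7t)·sin(3t)} = 3/((s+7)² + 9)

Final answer: 3/((s+7)² + 9)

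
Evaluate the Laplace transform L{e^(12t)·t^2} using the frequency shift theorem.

L{e^(at)·t^n} = n!/(s-a)^(n+1), so L{e^(12t)·t^2} = 2/(s-12)^3

Final answer: 2/(s-12)^3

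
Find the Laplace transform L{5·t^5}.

L{t^n} = n!/s^(n+1), so L{t^5} = 120/s^6. Then L{5·t^5} = 5·120/s^6 = 600/s^6

Final answer: 600/s^6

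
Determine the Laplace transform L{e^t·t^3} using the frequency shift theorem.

L{e^(at)·t^n} = n!/(s-a)^(n+1), so L{e^t·t^3} = 6/(s-1)^4

Final answer: 6/(s-1)^4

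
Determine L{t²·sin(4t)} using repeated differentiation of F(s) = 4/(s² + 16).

F(s) = 4/(s² + 16). F'(s) = -8s/(s² + 16)². F''(s) = -8(16 - 3s²)/(s² + 16)³ = (24s² - 128)/(s² + 16)³. So L{t²·sin(4t)} = (-1)² F''(s) = (24s² - 128)/(s² + 16)³

Final answer: (24s² - 128)/(s² + 16)³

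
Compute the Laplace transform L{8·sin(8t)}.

L{sin(ωt)} = ω/(s² + ω²), so L{sin(8t)} = 8/(s² + 64). Then L{8·sin(8t)} = 8·8/(s² + 64) = 64/(s² + 64)

Final answer: 64/(s² + 64)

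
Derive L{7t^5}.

L{t^n} = n!/s^(n+1). So L{7t^5} = 7·5!/s^6 = 840/s^6

Final answer: 840/s^6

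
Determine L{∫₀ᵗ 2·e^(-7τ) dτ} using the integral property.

L{∫₀ᵗ f(τ)dτ} = F(s)/s with F(s) = 2/(s+7), so L{∫₀ᵗ 2·e^(-7τ) dτ} = 2/(s(s+7))

Final answer: 2/(s(s+7))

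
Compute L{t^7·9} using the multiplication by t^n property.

L{9} = 9/s. d^1/ds^1[1/s] = -1/s². d^2/ds^2[1/s] = 2/s^3. d^3/ds^3[1/s] = -6/s^4. d^4/ds^4[1/s] = 24/s^5. d^5/ds^5[1/s] = -120/s^6. d^6/ds^6[1/s] = 720/s^7. d^7/ds^7[1/s] = -5040/s^8. So L{t^7} = (-1)^{7}·-5040/s^8 = 5040/s^8. Then L{t^7·9} = 9·5040/s^8 = 45360/s^8

Final answer: 45360/s^8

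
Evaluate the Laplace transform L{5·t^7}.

L{t^n} = n!/s^(n+1), so L{t^7} = 5040/s^8. Then L{5·t^7} = 5·5040/s^8 = 25200/s^8

Final answer: 25200/s^8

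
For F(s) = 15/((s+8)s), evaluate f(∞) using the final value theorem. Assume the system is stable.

f(∞) = lim_{s→0} sF(s) = lim_{s→0} 15/(s+8) = 15/8

Final answer: 15/8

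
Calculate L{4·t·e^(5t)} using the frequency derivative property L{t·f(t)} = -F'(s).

L{e^(5t)} = 1/(s-5). By frequency derivative: L{t·e^(5t)} = -d/ds[1/(s-5)] = -(-1)/(s-5)² = 1/(s-5)². Then L{4·t·e^(5t)} = 4·1/(s-5)² = 4/(s-5)²

Final answer: 4/(s-5)²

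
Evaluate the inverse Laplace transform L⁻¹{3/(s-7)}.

L⁻¹{1/(s-a)} = e^(at), so L⁻¹{1/(s-7)} = e^(7t), and L⁻¹{3/(s-7)} = 3·e^(7t)

Final answer: 3·e^(7t)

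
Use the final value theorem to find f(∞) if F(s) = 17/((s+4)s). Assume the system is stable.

f(∞) = lim_{s→0} sF(s) = lim_{s→0} 17/(s+4) = 17/4

Final answer: 17/4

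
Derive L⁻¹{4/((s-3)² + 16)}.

Form: b/((s-a)² + b²) → e^(at)sin(bt). With a=3, b=4

Final answer: e^(3t)·sin(4t)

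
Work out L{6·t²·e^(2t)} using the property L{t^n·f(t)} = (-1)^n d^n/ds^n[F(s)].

L{e^(2t)} = 1/(s-2). d/ds[1/(s-2)] = -1/(s-2)². d²/ds²[1/(s-2)] = 2/(s-2)³. So L{t²·e^(2t)} = (-1)² · 2/(s-2)³ = 2/(s-2)³. Then L{6·t²·e^(2t)} = 6·2/(s-2)³ = 12/(s-2)³

Final answer: 12/(s-2)³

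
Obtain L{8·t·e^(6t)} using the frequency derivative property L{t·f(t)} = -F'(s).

L{e^(6t)} = 1/(s-6). By frequency derivative: L{t·e^(6t)} = -d/ds[1/(s-6)] = -(-1)/(s-6)² = 1/(s-6)². Then L{8·t·e^(6t)} = 8·1/(s-6)² = 8/(s-6)²

Final answer: 8/(s-6)²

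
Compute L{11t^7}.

L{t^n} = n!/s^(n+1). So L{11t^7} = 11·7!/s^8 = 55440/s^8

Final answer: 55440/s^8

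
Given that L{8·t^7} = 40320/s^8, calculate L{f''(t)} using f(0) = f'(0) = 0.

L{f''(t)} = s²F(s) - sf(0) - f'(0) = s²·40320/s^8 - 0 - 0 = 40320/s^6

Final answer: 40320/s^6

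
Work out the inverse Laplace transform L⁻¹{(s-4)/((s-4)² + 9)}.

Using frequency shift, L⁻¹{(s-4)/((s-4)² + 9)} = e^(4t)·cos(3t)

Final answer: e^(4t)·cos(3t)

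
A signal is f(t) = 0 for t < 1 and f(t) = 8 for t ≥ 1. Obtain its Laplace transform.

f(t) = 8·u(t-1). L{u(t-1)} = e^(-s)/s, so L{f(t)} = 8·e^(-s)/s

Final answer: 8·e^(-s)/s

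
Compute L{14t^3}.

L{t^n} = n!/s^(n+1). So L{14t^3} = 14·3!/s^4 = 84/s^4

Final answer: 84/s^4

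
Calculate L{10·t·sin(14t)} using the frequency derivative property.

L{sin(14t)} = 14/(s² + 196). By L{t·f(t)} = -F'(s): -d/ds[14/(s² + 196)] = -(14)·(-2s)/(s² + 196)² = 28s/(s² + 196)². Then L{10·t·sin(14t)} = 10·28s/(s² + 196)² = 280s/(s² + 196)²

Final answer: 280s/(s² + 196)²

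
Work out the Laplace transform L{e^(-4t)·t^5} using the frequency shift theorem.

L{e^(at)·t^n} = n!/(s-a)^(n+1), so L{e^(-4t)·t^5} = 120/(s+4)^6

Final answer: 120/(s+4)^6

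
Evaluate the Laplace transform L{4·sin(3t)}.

L{sin(ωt)} = ω/(s² + ω²), so L{sin(3t)} = 3/(s² + 9). Then L{4·sin(3t)} = 4·3/(s² + 9) = 12/(s² + 9)

Final answer: 12/(s² + 9)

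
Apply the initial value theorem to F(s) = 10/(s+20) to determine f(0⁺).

f(0⁺) = lim_{s→∞} s·10/(s+20) = lim_{s→∞} 10s/(s+20) = 10

Final answer: 10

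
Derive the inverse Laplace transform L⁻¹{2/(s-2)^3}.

L⁻¹{n!/(s-a)^(n+1)} = t^n·e^(at), so L⁻¹{2/(s-2)^3} = t^2·e^(2t)

Final answer: t^2·e^(2t)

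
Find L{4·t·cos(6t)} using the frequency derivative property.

L{cos(6t)} = s/(s² + 36). Derivative: d/ds[s/(s² + 36)] = [(s² + 36) - s·2s]/(s² + 36)² = (36 - s²)/(s² + 36)². So L{t·cos(6t)} = -F'(s) = (s² - 36)/(s² + 36)². Then L{4·t·cos(6t)} = 4·(s² - 36)/(s² + 36)²

Final answer: 4·(s² - 36)/(s² + 36)²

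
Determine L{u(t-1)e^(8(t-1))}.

u(t-a)f(t-a) with f(t)=e^(8t). L{e^(8t)} = 1/(s-8). By time shift: e^(-s)/(s-8)

Final answer: e^(-s)/(s-8)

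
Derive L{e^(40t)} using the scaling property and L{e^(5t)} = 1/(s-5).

Using L{f(at)} = (1/a)F(s/a) with a=8 and f(t) = e^(5t): L{e^(40t)} = (1/8) · 1/((s/8)-5) = (1/8) · 8/(s-40) = 1/(s-40)

Final answer: 1/(s-40)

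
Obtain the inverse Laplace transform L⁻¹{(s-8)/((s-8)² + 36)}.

Using frequency shift, L⁻¹{(s-8)/((s-8)² + 36)} = e^(8t)·cos(6t)

Final answer: e^(8t)·cos(6t)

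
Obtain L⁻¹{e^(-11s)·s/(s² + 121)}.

L⁻¹{s/(s² + 121)} = cos(11t). By the time shift theorem, L⁻¹{e^(-as)F(s)} = u(t-a)f(t-a) with a=11, so L⁻¹{e^(-11s)·s/(s² + 121)} = u(t-11)·cos(11(t-11))

Final answer: u(t-11)·cos(11(t-11))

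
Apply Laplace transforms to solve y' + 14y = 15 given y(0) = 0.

sY + 14Y = 15/s. Y = 15/(s(s+14)). Partial fractions: Y = 15/14/s - 15/14/(s+14)

Final answer: y(t) = 15/14(1 - e^(-14t))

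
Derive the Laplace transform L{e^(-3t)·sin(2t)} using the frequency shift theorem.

Frequency shift: L{e^(at)f(t)} = F(s-a). L{e^(-3t)·sin(2t)} = 2/((s+3)² + 4)

Final answer: 2/((s+3)² + 4)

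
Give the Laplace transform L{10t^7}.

L{10t^7} = 10 · L{t^7} = 10 · 5040/s^8 = 50400/s^8

Final answer: 50400/s^8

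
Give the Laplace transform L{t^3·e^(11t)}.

L{t^n·e^(at)} = n!/(s-a)^(n+1), so L{t^3·e^(11t)} = 6/(s-11)^4

Final answer: 6/(s-11)^4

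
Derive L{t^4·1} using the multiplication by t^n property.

L{1} = 1/s. d^1/ds^1[1/s] = -1/s². d^2/ds^2[1/s] = 2/s^3. d^3/ds^3[1/s] = -6/s^4. d^4/ds^4[1/s] = 24/s^5. So L{t^4} = (-1)^{4}·24/s^5 = 24/s^5

Final answer: 24/s^5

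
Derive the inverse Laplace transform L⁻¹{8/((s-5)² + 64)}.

Using frequency shift, L⁻¹{8/((s-5)² + 64)} = e^(5t)·sin(8t)

Final answer: e^(5t)·sin(8t)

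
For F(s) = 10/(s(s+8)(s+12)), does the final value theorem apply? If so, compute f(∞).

Poles of sF(s) = 10/((s+8)(s+12)) are at s = -8 and s = -12, both in the left half-plane. Theorem applies. f(∞) = lim_{s→0} sF(s) = 10/(8·12) = 5/48

Final answer: 5/48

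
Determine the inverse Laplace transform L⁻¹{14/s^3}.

L⁻¹{n!/s^(n+1)} = t^n with n=2. So L⁻¹{2/s^3} = t^2, and L⁻¹{14/s^3} = (14/2)·t^2 = 7·t^2

Final answer: 7·t^2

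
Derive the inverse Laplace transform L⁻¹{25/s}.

L⁻¹{c/s} = c, so L⁻¹{25/s} = 25

Final answer: 25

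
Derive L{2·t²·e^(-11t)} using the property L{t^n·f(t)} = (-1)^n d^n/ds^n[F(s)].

L{e^(-11t)} = 1/(s+11). d/ds[1/(s+11)] = -1/(s+11)². d²/ds²[1/(s+11)] = 2/(s+11)³. So L{t²·e^(-11t)} = (-1)² · 2/(s+11)³ = 2/(s+11)³. Then L{2·t²·e^(-11t)} = 2·2/(s+11)³ = 4/(s+11)³

Final answer: 4/(s+11)³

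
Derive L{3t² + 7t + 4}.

L{3t² + 7t + 4} = 3·2/s³ + 7/s² + 4/s = 6/s³ + 7/s² + 4/s

Final answer: 6/s³ + 7/s² + 4/s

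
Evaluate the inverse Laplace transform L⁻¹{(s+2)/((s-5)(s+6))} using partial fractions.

Using partial fractions, f(t) = (7e^(5t) + 4e^(-6t))/11

Final answer: (7e^(5t) + 4e^(-6t))/11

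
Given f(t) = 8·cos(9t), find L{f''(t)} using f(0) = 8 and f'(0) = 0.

F(s) = 8s/(s² + 81). L{f''(t)} = s²F(s) - sf(0) - f'(0) = 8s³/(s² + 81) - 8s = (8s³ - 8s(s² + 81))/(s² + 81) = -648s/(s² + 81)

Final answer: -648s/(s² + 81)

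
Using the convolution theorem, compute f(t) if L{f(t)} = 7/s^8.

7/s^8 = (7/s)·(1/s^7) = L{7}·L{t^6/720}. By convolution, f(t) = 7*t^6/720 = ∫₀ᵗ 7·τ^6/720 dτ = 7·t^7/5040

Final answer: 7·t^7/5040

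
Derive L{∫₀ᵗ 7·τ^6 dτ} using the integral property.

L{∫₀ᵗ f(τ)dτ} = F(s)/s with f(t) = 7t^6. F(s) = 5040/s^7, so L{∫₀ᵗ 7·τ^6 dτ} = (5040/s^7)/s = 5040/s^8. (Check: ∫₀ᵗ 7·τ^6 dτ = 7t^7/7.)

Final answer: 5040/s^8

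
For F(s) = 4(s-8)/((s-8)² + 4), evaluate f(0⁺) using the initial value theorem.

f(0⁺) = lim_{s→∞} sF(s) = lim_{s→∞} 4s(s-8)/((s-8)² + 4) = 4

Final answer: 4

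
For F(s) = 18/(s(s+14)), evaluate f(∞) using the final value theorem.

f(∞) = lim_{s→0} s·18/(s(s+14)) = lim_{s→0} 18/(s+14) = 18/14 = 9/7

Final answer: 9/7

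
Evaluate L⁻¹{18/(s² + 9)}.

This is the form c·a/(s² + a²) with a = 3, c = 6. L⁻¹ = 6·sin(3t)

Final answer: 6·sin(3t)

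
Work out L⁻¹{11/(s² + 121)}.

This is the form c·a/(s² + a²) with a = 11. L⁻¹ = sin(11t)

Final answer: sin(11t)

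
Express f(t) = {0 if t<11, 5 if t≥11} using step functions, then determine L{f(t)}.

f(t) = 5·u(t-11). L{u(t-11)} = e^(-11s)/s, so L{f(t)} = 5·e^(-11s)/s

Final answer: 5·e^(-11s)/s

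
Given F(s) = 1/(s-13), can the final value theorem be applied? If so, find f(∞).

sF(s) = s/(s-13) has a pole at s = 13 in the right half-plane. Theorem does NOT apply (unstable system; f(t) = e^(13t) grows without bound).

Final answer: Not applicable (unstable)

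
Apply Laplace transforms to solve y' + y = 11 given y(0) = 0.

sY + Y = 11/s. Y = 11/(s(s+1)). Partial fractions: Y = 11/s - 11/(s+1)

Final answer: y(t) = 11(1 - e^(-t))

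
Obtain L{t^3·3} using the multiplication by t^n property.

L{3} = 3/s. d^1/ds^1[1/s] = -1/s². d^2/ds^2[1/s] = 2/s^3. d^3/ds^3[1/s] = -6/s^4. So L{t^3} = (-1)^{3}·-6/s^4 = 6/s^4. Then L{t^3·3} = 3·6/s^4 = 18/s^4

Final answer: 18/s^4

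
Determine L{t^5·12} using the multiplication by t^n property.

L{12} = 12/s. d^1/ds^1[1/s] = -1/s². d^2/ds^2[1/s] = 2/s^3. d^3/ds^3[1/s] = -6/s^4. d^4/ds^4[1/s] = 24/s^5. d^5/ds^5[1/s] = -120/s^6. So L{t^5} = (-1)^{5}·-120/s^6 = 120/s^6. Then L{t^5·12} = 12·120/s^6 = 1440/s^6

Final answer: 1440/s^6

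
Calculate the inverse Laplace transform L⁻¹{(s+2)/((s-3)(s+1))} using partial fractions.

Using partial fractions, f(t) = (5e^(3t) - e^(-t))/4

Final answer: (5e^(3t) - e^(-t))/4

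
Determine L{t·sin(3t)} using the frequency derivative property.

L{sin(3t)} = 3/(s² + 9). By L{t·f(t)} = -F'(s): -d/ds[3/(s² + 9)] = -(3)·(-2s)/(s² + 9)² = 6s/(s² + 9)²

Final answer: 6s/(s² + 9)²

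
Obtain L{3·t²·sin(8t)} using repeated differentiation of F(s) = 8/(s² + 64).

F(s) = 8/(s² + 64). F'(s) = -16s/(s² + 64)². F''(s) = -16(64 - 3s²)/(s² + 64)³ = (48s² - 1024)/(s² + 64)³. So L{t²·sin(8t)} = (-1)² F''(s) = (48s² - 1024)/(s² + 64)³. Then L{3·t²·sin(8t)} = 3·(48s² - 1024)/(s² + 64)³ = (144s² - 3072)/(s² + 64)³

Final answer: (144s² - 3072)/(s² + 64)³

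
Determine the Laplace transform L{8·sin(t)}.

L{sin(ωt)} = ω/(s² + ω²), so L{sin(t)} = 1/(s² + 1). Then L{8·sin(t)} = 8·1/(s² + 1) = 8/(s² + 1)

Final answer: 8/(s² + 1)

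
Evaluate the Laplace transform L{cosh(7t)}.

L{cosh(ωt)} = s/(s² - ω²), so L{cosh(7t)} = s/(s² - 49)

Final answer: s/(s² - 49)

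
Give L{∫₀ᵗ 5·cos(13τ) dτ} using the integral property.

L{∫₀ᵗ f(τ)dτ} = F(s)/s with F(s) = 5s/(s² + 169), so the result is (5s/(s² + 169))/s = 5/(s² + 169)

Final answer: 5/(s² + 169)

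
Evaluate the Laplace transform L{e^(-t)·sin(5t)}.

L{e^(at)·sin(ωt)} = ω/((s-a)² + ω²), so L{e^(-t)·sin(5t)} = 5/((s+1)² + 25)

Final answer: 5/((s+1)² + 25)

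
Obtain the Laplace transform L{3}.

L{3} = 3 · L{1} = 3/s

Final answer: 3/s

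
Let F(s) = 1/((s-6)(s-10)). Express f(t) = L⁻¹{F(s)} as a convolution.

1/((s-6)(s-10)) = (1/(s-6))·(1/(s-10)) = L{e^(6t)}·L{e^(10t)}. So f(t) = e^(6t)*e^(10t) = ∫₀ᵗ e^(6τ)·e^(10(t-τ)) dτ

Final answer: ∫₀ᵗ e^(6τ)·e^(10(t-τ)) dτ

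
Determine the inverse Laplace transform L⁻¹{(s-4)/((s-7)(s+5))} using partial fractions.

Using partial fractions, f(t) = (3e^(7t) + 9e^(-5t))/12

Final answer: (3e^(7t) + 9e^(-5t))/12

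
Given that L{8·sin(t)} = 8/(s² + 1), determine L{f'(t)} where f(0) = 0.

L{f'(t)} = s·F(s) - f(0) = s·8/(s² + 1) - 0 = 8s/(s² + 1)

Final answer: 8s/(s² + 1)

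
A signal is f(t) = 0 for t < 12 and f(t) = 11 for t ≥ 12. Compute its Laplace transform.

f(t) = 11·u(t-12). L{u(t-12)} = e^(-12s)/s, so L{f(t)} = 11·e^(-12s)/s

Final answer: 11·e^(-12s)/s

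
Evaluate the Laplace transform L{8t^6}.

L{8t^6} = 8 · L{t^6} = 8 · 720/s^7 = 5760/s^7

Final answer: 5760/s^7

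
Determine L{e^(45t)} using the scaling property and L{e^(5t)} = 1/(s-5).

Using L{f(at)} = (1/a)F(s/a) with a=9 and f(t) = e^(5t): L{e^(45t)} = (1/9) · 1/((s/9)-5) = (1/9) · 9/(s-45) = 1/(s-45)

Final answer: 1/(s-45)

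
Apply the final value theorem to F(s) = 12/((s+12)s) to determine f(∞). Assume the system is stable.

f(∞) = lim_{s→0} sF(s) = lim_{s→0} 12/(s+12) = 1

Final answer: 1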